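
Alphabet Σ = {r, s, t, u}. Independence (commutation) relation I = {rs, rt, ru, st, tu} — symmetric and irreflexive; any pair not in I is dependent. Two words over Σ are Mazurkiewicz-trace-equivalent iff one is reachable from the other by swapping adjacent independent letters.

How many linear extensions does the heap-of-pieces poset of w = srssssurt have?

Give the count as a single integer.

0(s) covers ∅
1(r) covers ∅
2(s) covers 0:s
3(s) covers 2:s
4(s) covers 3:s
5(s) covers 4:s
6(u) covers 5:s
7(r) covers 1:r
8(t) covers ∅
floor of heap: 0:s, 1:r, 8:t
completions by unplaced set U, small U first (add the entries for U minus each lowest piece of U):
  |U|=1: {6}:1  {7}:1  {8}:1
  |U|=2: {1,7}:1  {5,6}:1  {6,7}:2  {6,8}:2  {7,8}:2
  |U|=3: {1,6,7}:3  {1,7,8}:3  {4,5,6}:1  {5,6,7}:3  {5,6,8}:3  {6,7,8}:6
  |U|=4: {1,5,6,7}:6  {1,6,7,8}:12  {3,4,5,6}:1  {4,5,6,7}:4  {4,5,6,8}:4  {5,6,7,8}:12
  |U|=5: {1,4,5,6,7}:10  {1,5,6,7,8}:30  {2,3,4,5,6}:1  {3,4,5,6,7}:5  {3,4,5,6,8}:5  {4,5,6,7,8}:20
  |U|=6: {0,2,3,4,5,6}:1  {1,3,4,5,6,7}:15  {1,4,5,6,7,8}:60  {2,3,4,5,6,7}:6  {2,3,4,5,6,8}:6  {3,4,5,6,7,8}:30
  |U|=7: {0,2,3,4,5,6,7}:7  {0,2,3,4,5,6,8}:7  {1,2,3,4,5,6,7}:21  {1,3,4,5,6,7,8}:105  {2,3,4,5,6,7,8}:42
  start at 0(s): 168
  start at 1(r): 56
  start at 8(t): 28
sum over floor = 252

252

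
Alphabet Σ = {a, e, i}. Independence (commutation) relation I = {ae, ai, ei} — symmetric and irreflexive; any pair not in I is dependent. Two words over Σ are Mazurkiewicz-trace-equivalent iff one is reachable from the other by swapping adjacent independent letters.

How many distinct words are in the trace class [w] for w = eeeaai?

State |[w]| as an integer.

0(e) covers ∅
1(e) covers 0:e
2(e) covers 1:e
3(a) covers ∅
4(a) covers 3:a
5(i) covers ∅
floor of heap: 0:e, 3:a, 5:i
completions by unplaced set U, small U first (add the entries for U minus each lowest piece of U):
  |U|=1: {2}:1  {4}:1  {5}:1
  |U|=2: {1,2}:1  {2,4}:2  {2,5}:2  {3,4}:1  {4,5}:2
  |U|=3: {0,1,2}:1  {1,2,4}:3  {1,2,5}:3  {2,3,4}:3  {2,4,5}:6  {3,4,5}:3
  |U|=4: {0,1,2,4}:4  {0,1,2,5}:4  {1,2,3,4}:6  {1,2,4,5}:12  {2,3,4,5}:12
  start at 0(e): 30
  start at 3(a): 20
  start at 5(i): 10
sum over floor = 60

60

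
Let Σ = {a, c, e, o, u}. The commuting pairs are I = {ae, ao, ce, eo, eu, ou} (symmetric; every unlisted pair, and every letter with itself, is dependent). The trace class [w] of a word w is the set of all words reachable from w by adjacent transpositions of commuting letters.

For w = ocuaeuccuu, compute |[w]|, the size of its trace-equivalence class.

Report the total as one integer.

#0=o has no predecessor
#1=c depends on [0:o]
#2=u depends on [1:c]
#3=a depends on [2:u]
#4=e has no predecessor
#5=u depends on [3:a]
#6=c depends on [5:u]
#7=c depends on [6:c]
#8=u depends on [7:c]
#9=u depends on [8:u]
sources: [0:o, 4:e]
N(rest) = Σ N(rest − s) over sources s of rest; N(one piece) = 1:
  size 1 → [4]=1  [9]=1
  size 2 → [4,9]=2  [8,9]=1
  size 3 → [4,8,9]=3  [7,8,9]=1
  size 4 → [4,7,8,9]=4  [6,7,8,9]=1
  size 5 → [4,6,7,8,9]=5  [5,6,7,8,9]=1
  size 6 → [3,5,6,7,8,9]=1  [4,5,6,7,8,9]=6
  size 7 → [2,3,5,6,7,8,9]=1  [3,4,5,6,7,8,9]=7
  size 8 → [1,2,3,5,6,7,8,9]=1  [2,3,4,5,6,7,8,9]=8
  first=0(o) contributes 9
  first=4(e) contributes 1
|[w]| = 10

10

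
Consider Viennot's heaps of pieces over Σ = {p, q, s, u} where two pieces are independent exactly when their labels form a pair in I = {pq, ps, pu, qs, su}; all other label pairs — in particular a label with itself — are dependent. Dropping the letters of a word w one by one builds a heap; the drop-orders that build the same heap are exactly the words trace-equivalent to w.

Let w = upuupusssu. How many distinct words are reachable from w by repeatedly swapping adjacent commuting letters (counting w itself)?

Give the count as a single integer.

drop 0:u onto floor
drop 1:p onto floor
drop 2:u onto {0:u}
drop 3:u onto {2:u}
drop 4:p onto {1:p}
drop 5:u onto {3:u}
drop 6:s onto floor
drop 7:s onto {6:s}
drop 8:s onto {7:s}
drop 9:u onto {5:u}
ground layer = {0:u, 1:p, 6:s}
drop-orders for the pieces not yet dropped (sum over which currently-grounded one goes next):
  1 to go: {4} 1  {8} 1  {9} 1
  2 to go: {1,4} 1  {4,8} 2  {4,9} 2  {5,9} 1  {7,8} 1  {8,9} 2
  3 to go: {1,4,8} 3  {1,4,9} 3  {3,5,9} 1  {4,5,9} 3  {4,7,8} 3  {4,8,9} 6  {5,8,9} 3  {6,7,8} 1  {7,8,9} 3
  4 to go: {1,4,5,9} 6  {1,4,7,8} 6  {1,4,8,9} 12  {2,3,5,9} 1  {3,4,5,9} 4  {3,5,8,9} 4  {4,5,8,9} 12  {4,6,7,8} 4  {4,7,8,9} 12  {5,7,8,9} 6  {6,7,8,9} 4
  5 to go: {0,2,3,5,9} 1  {1,3,4,5,9} 10  {1,4,5,8,9} 30  {1,4,6,7,8} 10  {1,4,7,8,9} 30  {2,3,4,5,9} 5  {2,3,5,8,9} 5  {3,4,5,8,9} 20  {3,5,7,8,9} 10  {4,5,7,8,9} 30  {4,6,7,8,9} 20  {5,6,7,8,9} 10
  6 to go: {0,2,3,4,5,9} 6  {0,2,3,5,8,9} 6  {1,2,3,4,5,9} 15  {1,3,4,5,8,9} 60  {1,4,5,7,8,9} 90  {1,4,6,7,8,9} 60  {2,3,4,5,8,9} 30  {2,3,5,7,8,9} 15  {3,4,5,7,8,9} 60  {3,5,6,7,8,9} 20  {4,5,6,7,8,9} 60
  7 to go: {0,1,2,3,4,5,9} 21  {0,2,3,4,5,8,9} 42  {0,2,3,5,7,8,9} 21  {1,2,3,4,5,8,9} 105  {1,3,4,5,7,8,9} 210  {1,4,5,6,7,8,9} 210  {2,3,4,5,7,8,9} 105  {2,3,5,6,7,8,9} 35  {3,4,5,6,7,8,9} 140
  8 to go: {0,1,2,3,4,5,8,9} 168  {0,2,3,4,5,7,8,9} 168  {0,2,3,5,6,7,8,9} 56  {1,2,3,4,5,7,8,9} 420  {1,3,4,5,6,7,8,9} 560  {2,3,4,5,6,7,8,9} 280
  if 0:u drops first: 1260 orders
  if 1:p drops first: 504 orders
  if 6:s drops first: 756 orders
heap linearizations: 2520

2520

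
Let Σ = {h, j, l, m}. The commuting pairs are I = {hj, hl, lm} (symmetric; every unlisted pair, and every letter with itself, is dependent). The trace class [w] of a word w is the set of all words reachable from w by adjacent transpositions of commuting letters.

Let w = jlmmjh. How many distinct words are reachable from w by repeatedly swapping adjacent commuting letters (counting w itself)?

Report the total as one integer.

piece 0:j — minimal
piece 1:l rests on {0:j}
piece 2:m rests on {0:j}
piece 3:m rests on {2:m}
piece 4:j rests on {1:l, 3:m}
piece 5:h rests on {3:m}
minimal pieces: {0:j}
ways to finish when only these pieces remain (= sum over removing one remaining piece with nothing left below it):
  1 left: {4}→1  {5}→1
  2 left: {1,4}→1  {4,5}→2
  3 left: {1,4,5}→3  {3,4,5}→2
  4 left: {1,3,4,5}→5  {2,3,4,5}→2
  placing 0:j first → 7 extensions

7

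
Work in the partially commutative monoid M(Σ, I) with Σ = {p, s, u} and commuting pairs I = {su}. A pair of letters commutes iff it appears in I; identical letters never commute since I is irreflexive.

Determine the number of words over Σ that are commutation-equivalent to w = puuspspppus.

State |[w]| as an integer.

0(p) covers ∅
1(u) covers 0:p
2(u) covers 1:u
3(s) covers 0:p
4(p) covers 2:u, 3:s
5(s) covers 4:p
6(p) covers 5:s
7(p) covers 6:p
8(p) covers 7:p
9(u) covers 8:p
10(s) covers 8:p
floor of heap: 0:p
completions by unplaced set U, small U first (add the entries for U minus each lowest piece of U):
  |U|=1: {9}:1  {10}:1
  |U|=2: {9,10}:2
  |U|=3: {8,9,10}:2
  |U|=4: {7,8,9,10}:2
  |U|=5: {6,7,8,9,10}:2
  |U|=6: {5,6,7,8,9,10}:2
  |U|=7: {4,5,6,7,8,9,10}:2
  |U|=8: {2,4,5,6,7,8,9,10}:2  {3,4,5,6,7,8,9,10}:2
  |U|=9: {1,2,4,5,6,7,8,9,10}:2  {2,3,4,5,6,7,8,9,10}:4
  start at 0(p): 6

6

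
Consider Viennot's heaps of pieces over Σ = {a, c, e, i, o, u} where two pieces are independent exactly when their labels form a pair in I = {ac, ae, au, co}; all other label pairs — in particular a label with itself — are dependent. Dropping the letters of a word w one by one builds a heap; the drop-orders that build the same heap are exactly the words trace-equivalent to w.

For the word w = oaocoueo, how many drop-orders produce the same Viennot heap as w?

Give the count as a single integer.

5

piece 0:o — minimal
piece 1:a rests on {0:o}
piece 2:o rests on {1:a}
piece 3:c — minimal
piece 4:o rests on {2:o}
piece 5:u rests on {3:c, 4:o}
piece 6:e rests on {5:u}
piece 7:o rests on {6:e}
minimal pieces: {0:o, 3:c}
ways to finish when only these pieces remain (= sum over removing one remaining piece with nothing left below it):
  1 left: {7}→1
  2 left: {6,7}→1
  3 left: {5,6,7}→1
  4 left: {3,5,6,7}→1  {4,5,6,7}→1
  5 left: {2,4,5,6,7}→1  {3,4,5,6,7}→2
  6 left: {1,2,4,5,6,7}→1  {2,3,4,5,6,7}→3
  placing 0:o first → 4 extensions
  placing 3:c first → 1 extensions
total linear extensions = 5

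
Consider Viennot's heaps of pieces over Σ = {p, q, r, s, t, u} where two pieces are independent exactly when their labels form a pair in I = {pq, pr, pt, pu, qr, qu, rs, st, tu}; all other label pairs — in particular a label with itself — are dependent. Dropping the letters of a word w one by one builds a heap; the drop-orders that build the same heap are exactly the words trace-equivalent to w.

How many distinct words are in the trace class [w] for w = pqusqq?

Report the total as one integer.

6

#0=p has no predecessor
#1=q has no predecessor
#2=u has no predecessor
#3=s depends on [0:p, 1:q, 2:u]
#4=q depends on [3:s]
#5=q depends on [4:q]
sources: [0:p, 1:q, 2:u]
N(rest) = Σ N(rest − s) over sources s of rest; N(one piece) = 1:
  size 1 → [5]=1
  size 2 → [4,5]=1
  size 3 → [3,4,5]=1
  size 4 → [0,3,4,5]=1  [1,3,4,5]=1  [2,3,4,5]=1
  first=0(p) contributes 2
  first=1(q) contributes 2
  first=2(u) contributes 2
|[w]| = 6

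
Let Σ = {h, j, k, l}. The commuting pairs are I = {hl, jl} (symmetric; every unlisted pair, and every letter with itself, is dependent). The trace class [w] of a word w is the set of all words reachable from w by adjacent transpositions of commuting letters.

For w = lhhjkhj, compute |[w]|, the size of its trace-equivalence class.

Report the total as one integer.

#0=l has no predecessor
#1=h has no predecessor
#2=h depends on [1:h]
#3=j depends on [2:h]
#4=k depends on [0:l, 3:j]
#5=h depends on [4:k]
#6=j depends on [5:h]
sources: [0:l, 1:h]
N(rest) = Σ N(rest − s) over sources s of rest; N(one piece) = 1:
  size 1 → [6]=1
  size 2 → [5,6]=1
  size 3 → [4,5,6]=1
  size 4 → [0,4,5,6]=1  [3,4,5,6]=1
  size 5 → [0,3,4,5,6]=2  [2,3,4,5,6]=1
  first=0(l) contributes 1
  first=1(h) contributes 3
|[w]| = 4

4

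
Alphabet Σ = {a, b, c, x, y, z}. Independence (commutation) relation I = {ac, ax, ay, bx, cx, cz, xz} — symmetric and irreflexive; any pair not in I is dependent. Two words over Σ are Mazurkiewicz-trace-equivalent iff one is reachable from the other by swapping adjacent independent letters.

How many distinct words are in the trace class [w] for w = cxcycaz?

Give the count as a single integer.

33

piece 0:c — minimal
piece 1:x — minimal
piece 2:c rests on {0:c}
piece 3:y rests on {1:x, 2:c}
piece 4:c rests on {3:y}
piece 5:a — minimal
piece 6:z rests on {3:y, 5:a}
minimal pieces: {0:c, 1:x, 5:a}
ways to finish when only these pieces remain (= sum over removing one remaining piece with nothing left below it):
  1 left: {4}→1  {6}→1
  2 left: {4,6}→2  {5,6}→1
  3 left: {3,4,6}→2  {4,5,6}→3
  4 left: {1,3,4,6}→2  {2,3,4,6}→2  {3,4,5,6}→5
  5 left: {0,2,3,4,6}→2  {1,2,3,4,6}→4  {1,3,4,5,6}→7  {2,3,4,5,6}→7
  placing 0:c first → 18 extensions
  placing 1:x first → 9 extensions
  placing 5:a first → 6 extensions
total linear extensions = 33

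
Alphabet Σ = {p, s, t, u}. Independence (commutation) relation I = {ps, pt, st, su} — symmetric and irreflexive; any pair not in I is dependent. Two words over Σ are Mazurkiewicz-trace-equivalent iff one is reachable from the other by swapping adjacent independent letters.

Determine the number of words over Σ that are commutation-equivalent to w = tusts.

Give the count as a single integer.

10

#0=t has no predecessor
#1=u depends on [0:t]
#2=s has no predecessor
#3=t depends on [1:u]
#4=s depends on [2:s]
sources: [0:t, 2:s]
N(rest) = Σ N(rest − s) over sources s of rest; N(one piece) = 1:
  size 1 → [3]=1  [4]=1
  size 2 → [1,3]=1  [2,4]=1  [3,4]=2
  size 3 → [0,1,3]=1  [1,3,4]=3  [2,3,4]=3
  first=0(t) contributes 6
  first=2(s) contributes 4
|[w]| = 10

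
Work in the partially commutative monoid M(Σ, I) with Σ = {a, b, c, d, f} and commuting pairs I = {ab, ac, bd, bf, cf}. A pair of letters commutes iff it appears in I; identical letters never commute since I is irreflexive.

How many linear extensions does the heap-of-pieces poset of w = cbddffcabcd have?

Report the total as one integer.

75

0(c) covers ∅
1(b) covers 0:c
2(d) covers 0:c
3(d) covers 2:d
4(f) covers 3:d
5(f) covers 4:f
6(c) covers 1:b, 3:d
7(a) covers 5:f
8(b) covers 6:c
9(c) covers 8:b
10(d) covers 7:a, 9:c
floor of heap: 0:c
completions by unplaced set U, small U first (add the entries for U minus each lowest piece of U):
  |U|=1: {10}:1
  |U|=2: {7,10}:1  {9,10}:1
  |U|=3: {5,7,10}:1  {7,9,10}:2  {8,9,10}:1
  |U|=4: {4,5,7,10}:1  {5,7,9,10}:3  {6,8,9,10}:1  {7,8,9,10}:3
  |U|=5: {1,6,8,9,10}:1  {4,5,7,9,10}:4  {5,7,8,9,10}:6  {6,7,8,9,10}:4
  |U|=6: {1,6,7,8,9,10}:5  {4,5,7,8,9,10}:10  {5,6,7,8,9,10}:10
  |U|=7: {1,5,6,7,8,9,10}:15  {4,5,6,7,8,9,10}:20
  |U|=8: {1,4,5,6,7,8,9,10}:35  {3,4,5,6,7,8,9,10}:20
  |U|=9: {1,3,4,5,6,7,8,9,10}:55  {2,3,4,5,6,7,8,9,10}:20
  start at 0(c): 75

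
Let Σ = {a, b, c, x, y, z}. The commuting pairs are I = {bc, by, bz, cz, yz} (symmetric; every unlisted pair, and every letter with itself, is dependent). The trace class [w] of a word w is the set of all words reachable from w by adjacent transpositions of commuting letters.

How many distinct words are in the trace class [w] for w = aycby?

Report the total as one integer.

piece 0:a — minimal
piece 1:y rests on {0:a}
piece 2:c rests on {1:y}
piece 3:b rests on {0:a}
piece 4:y rests on {2:c}
minimal pieces: {0:a}
ways to finish when only these pieces remain (= sum over removing one remaining piece with nothing left below it):
  1 left: {3}→1  {4}→1
  2 left: {2,4}→1  {3,4}→2
  3 left: {1,2,4}→1  {2,3,4}→3
  placing 0:a first → 4 extensions

4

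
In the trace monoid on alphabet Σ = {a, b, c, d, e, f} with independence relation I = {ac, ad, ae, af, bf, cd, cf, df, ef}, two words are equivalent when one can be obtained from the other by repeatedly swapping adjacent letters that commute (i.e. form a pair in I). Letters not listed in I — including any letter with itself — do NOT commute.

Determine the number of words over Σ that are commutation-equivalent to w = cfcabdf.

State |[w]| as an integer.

0(c) covers ∅
1(f) covers ∅
2(c) covers 0:c
3(a) covers ∅
4(b) covers 2:c, 3:a
5(d) covers 4:b
6(f) covers 1:f
floor of heap: 0:c, 1:f, 3:a
completions by unplaced set U, small U first (add the entries for U minus each lowest piece of U):
  |U|=1: {5}:1  {6}:1
  |U|=2: {1,6}:1  {4,5}:1  {5,6}:2
  |U|=3: {1,5,6}:3  {2,4,5}:1  {3,4,5}:1  {4,5,6}:3
  |U|=4: {0,2,4,5}:1  {1,4,5,6}:6  {2,3,4,5}:2  {2,4,5,6}:4  {3,4,5,6}:4
  |U|=5: {0,2,3,4,5}:3  {0,2,4,5,6}:5  {1,2,4,5,6}:10  {1,3,4,5,6}:10  {2,3,4,5,6}:10
  start at 0(c): 30
  start at 1(f): 18
  start at 3(a): 15
sum over floor = 63

63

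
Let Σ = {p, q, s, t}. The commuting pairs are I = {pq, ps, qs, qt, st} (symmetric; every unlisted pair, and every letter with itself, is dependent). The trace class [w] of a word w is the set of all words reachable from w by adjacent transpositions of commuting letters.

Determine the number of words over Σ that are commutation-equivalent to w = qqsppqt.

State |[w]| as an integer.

#0=q has no predecessor
#1=q depends on [0:q]
#2=s has no predecessor
#3=p has no predecessor
#4=p depends on [3:p]
#5=q depends on [1:q]
#6=t depends on [4:p]
sources: [0:q, 2:s, 3:p]
N(rest) = Σ N(rest − s) over sources s of rest; N(one piece) = 1:
  size 1 → [2]=1  [5]=1  [6]=1
  size 2 → [1,5]=1  [2,5]=2  [2,6]=2  [4,6]=1  [5,6]=2
  size 3 → [0,1,5]=1  [1,2,5]=3  [1,5,6]=3  [2,4,6]=3  [2,5,6]=6  [3,4,6]=1  [4,5,6]=3
  size 4 → [0,1,2,5]=4  [0,1,5,6]=4  [1,2,5,6]=12  [1,4,5,6]=6  [2,3,4,6]=4  [2,4,5,6]=12  [3,4,5,6]=4
  size 5 → [0,1,2,5,6]=20  [0,1,4,5,6]=10  [1,2,4,5,6]=30  [1,3,4,5,6]=10  [2,3,4,5,6]=20
  first=0(q) contributes 60
  first=2(s) contributes 20
  first=3(p) contributes 60
|[w]| = 140

140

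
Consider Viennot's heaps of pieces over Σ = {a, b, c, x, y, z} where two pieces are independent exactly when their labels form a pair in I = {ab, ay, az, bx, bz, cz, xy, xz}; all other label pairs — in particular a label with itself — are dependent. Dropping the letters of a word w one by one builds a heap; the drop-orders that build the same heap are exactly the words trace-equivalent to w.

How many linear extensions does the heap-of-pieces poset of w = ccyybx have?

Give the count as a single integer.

piece 0:c — minimal
piece 1:c rests on {0:c}
piece 2:y rests on {1:c}
piece 3:y rests on {2:y}
piece 4:b rests on {3:y}
piece 5:x rests on {1:c}
minimal pieces: {0:c}
ways to finish when only these pieces remain (= sum over removing one remaining piece with nothing left below it):
  1 left: {4}→1  {5}→1
  2 left: {3,4}→1  {4,5}→2
  3 left: {2,3,4}→1  {3,4,5}→3
  4 left: {2,3,4,5}→4
  placing 0:c first → 4 extensions

4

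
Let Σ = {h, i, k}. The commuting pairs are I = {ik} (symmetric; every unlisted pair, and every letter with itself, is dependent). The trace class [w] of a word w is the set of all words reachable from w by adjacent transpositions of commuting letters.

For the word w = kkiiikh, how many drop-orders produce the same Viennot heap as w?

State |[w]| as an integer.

0(k) covers ∅
1(k) covers 0:k
2(i) covers ∅
3(i) covers 2:i
4(i) covers 3:i
5(k) covers 1:k
6(h) covers 4:i, 5:k
floor of heap: 0:k, 2:i
completions by unplaced set U, small U first (add the entries for U minus each lowest piece of U):
  |U|=1: {6}:1
  |U|=2: {4,6}:1  {5,6}:1
  |U|=3: {1,5,6}:1  {3,4,6}:1  {4,5,6}:2
  |U|=4: {0,1,5,6}:1  {1,4,5,6}:3  {2,3,4,6}:1  {3,4,5,6}:3
  |U|=5: {0,1,4,5,6}:4  {1,3,4,5,6}:6  {2,3,4,5,6}:4
  start at 0(k): 10
  start at 2(i): 10
sum over floor = 20

20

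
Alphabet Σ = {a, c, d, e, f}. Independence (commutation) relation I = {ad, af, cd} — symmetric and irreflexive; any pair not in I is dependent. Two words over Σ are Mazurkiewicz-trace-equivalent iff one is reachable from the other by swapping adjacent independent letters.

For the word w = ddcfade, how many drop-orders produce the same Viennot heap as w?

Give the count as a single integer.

12

drop 0:d onto floor
drop 1:d onto {0:d}
drop 2:c onto floor
drop 3:f onto {1:d, 2:c}
drop 4:a onto {2:c}
drop 5:d onto {3:f}
drop 6:e onto {4:a, 5:d}
ground layer = {0:d, 2:c}
drop-orders for the pieces not yet dropped (sum over which currently-grounded one goes next):
  1 to go: {6} 1
  2 to go: {4,6} 1  {5,6} 1
  3 to go: {3,5,6} 1  {4,5,6} 2
  4 to go: {1,3,5,6} 1  {3,4,5,6} 3
  5 to go: {0,1,3,5,6} 1  {1,3,4,5,6} 4  {2,3,4,5,6} 3
  if 0:d drops first: 7 orders
  if 2:c drops first: 5 orders
heap linearizations: 12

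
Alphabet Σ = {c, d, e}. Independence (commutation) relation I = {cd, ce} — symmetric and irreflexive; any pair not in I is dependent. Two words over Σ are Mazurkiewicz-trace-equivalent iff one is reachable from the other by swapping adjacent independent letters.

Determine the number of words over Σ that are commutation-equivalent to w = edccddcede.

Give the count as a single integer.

drop 0:e onto floor
drop 1:d onto {0:e}
drop 2:c onto floor
drop 3:c onto {2:c}
drop 4:d onto {1:d}
drop 5:d onto {4:d}
drop 6:c onto {3:c}
drop 7:e onto {5:d}
drop 8:d onto {7:e}
drop 9:e onto {8:d}
ground layer = {0:e, 2:c}
drop-orders for the pieces not yet dropped (sum over which currently-grounded one goes next):
  1 to go: {6} 1  {9} 1
  2 to go: {3,6} 1  {6,9} 2  {8,9} 1
  3 to go: {2,3,6} 1  {3,6,9} 3  {6,8,9} 3  {7,8,9} 1
  4 to go: {2,3,6,9} 4  {3,6,8,9} 6  {5,7,8,9} 1  {6,7,8,9} 4
  5 to go: {2,3,6,8,9} 10  {3,6,7,8,9} 10  {4,5,7,8,9} 1  {5,6,7,8,9} 5
  6 to go: {1,4,5,7,8,9} 1  {2,3,6,7,8,9} 20  {3,5,6,7,8,9} 15  {4,5,6,7,8,9} 6
  7 to go: {0,1,4,5,7,8,9} 1  {1,4,5,6,7,8,9} 7  {2,3,5,6,7,8,9} 35  {3,4,5,6,7,8,9} 21
  8 to go: {0,1,4,5,6,7,8,9} 8  {1,3,4,5,6,7,8,9} 28  {2,3,4,5,6,7,8,9} 56
  if 0:e drops first: 84 orders
  if 2:c drops first: 36 orders
heap linearizations: 120

120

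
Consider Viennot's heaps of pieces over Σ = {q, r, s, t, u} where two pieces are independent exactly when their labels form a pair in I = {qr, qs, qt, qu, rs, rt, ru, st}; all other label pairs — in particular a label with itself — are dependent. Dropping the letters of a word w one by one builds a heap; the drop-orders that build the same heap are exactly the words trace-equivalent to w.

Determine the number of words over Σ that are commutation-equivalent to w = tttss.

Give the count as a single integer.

0(t) covers ∅
1(t) covers 0:t
2(t) covers 1:t
3(s) covers ∅
4(s) covers 3:s
floor of heap: 0:t, 3:s
completions by unplaced set U, small U first (add the entries for U minus each lowest piece of U):
  |U|=1: {2}:1  {4}:1
  |U|=2: {1,2}:1  {2,4}:2  {3,4}:1
  |U|=3: {0,1,2}:1  {1,2,4}:3  {2,3,4}:3
  start at 0(t): 6
  start at 3(s): 4
sum over floor = 10

10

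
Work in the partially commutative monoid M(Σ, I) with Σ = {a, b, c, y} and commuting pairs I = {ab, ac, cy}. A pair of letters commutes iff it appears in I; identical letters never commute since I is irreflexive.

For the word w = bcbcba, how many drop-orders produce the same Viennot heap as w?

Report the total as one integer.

6

0(b) covers ∅
1(c) covers 0:b
2(b) covers 1:c
3(c) covers 2:b
4(b) covers 3:c
5(a) covers ∅
floor of heap: 0:b, 5:a
completions by unplaced set U, small U first (add the entries for U minus each lowest piece of U):
  |U|=1: {4}:1  {5}:1
  |U|=2: {3,4}:1  {4,5}:2
  |U|=3: {2,3,4}:1  {3,4,5}:3
  |U|=4: {1,2,3,4}:1  {2,3,4,5}:4
  start at 0(b): 5
  start at 5(a): 1
sum over floor = 6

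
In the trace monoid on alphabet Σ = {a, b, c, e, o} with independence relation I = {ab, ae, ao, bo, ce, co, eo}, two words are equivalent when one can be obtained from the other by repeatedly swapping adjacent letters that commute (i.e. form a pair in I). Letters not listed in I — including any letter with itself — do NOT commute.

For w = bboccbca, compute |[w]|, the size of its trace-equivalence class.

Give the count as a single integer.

8

drop 0:b onto floor
drop 1:b onto {0:b}
drop 2:o onto floor
drop 3:c onto {1:b}
drop 4:c onto {3:c}
drop 5:b onto {4:c}
drop 6:c onto {5:b}
drop 7:a onto {6:c}
ground layer = {0:b, 2:o}
drop-orders for the pieces not yet dropped (sum over which currently-grounded one goes next):
  1 to go: {2} 1  {7} 1
  2 to go: {2,7} 2  {6,7} 1
  3 to go: {2,6,7} 3  {5,6,7} 1
  4 to go: {2,5,6,7} 4  {4,5,6,7} 1
  5 to go: {2,4,5,6,7} 5  {3,4,5,6,7} 1
  6 to go: {1,3,4,5,6,7} 1  {2,3,4,5,6,7} 6
  if 0:b drops first: 7 orders
  if 2:o drops first: 1 orders
heap linearizations: 8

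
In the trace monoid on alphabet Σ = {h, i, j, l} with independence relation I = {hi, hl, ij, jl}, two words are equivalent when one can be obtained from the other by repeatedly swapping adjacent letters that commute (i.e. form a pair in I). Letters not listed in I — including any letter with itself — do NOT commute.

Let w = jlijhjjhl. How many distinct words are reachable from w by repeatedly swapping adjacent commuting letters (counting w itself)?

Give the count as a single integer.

84

drop 0:j onto floor
drop 1:l onto floor
drop 2:i onto {1:l}
drop 3:j onto {0:j}
drop 4:h onto {3:j}
drop 5:j onto {4:h}
drop 6:j onto {5:j}
drop 7:h onto {6:j}
drop 8:l onto {2:i}
ground layer = {0:j, 1:l}
drop-orders for the pieces not yet dropped (sum over which currently-grounded one goes next):
  1 to go: {7} 1  {8} 1
  2 to go: {2,8} 1  {6,7} 1  {7,8} 2
  3 to go: {1,2,8} 1  {2,7,8} 3  {5,6,7} 1  {6,7,8} 3
  4 to go: {1,2,7,8} 4  {2,6,7,8} 6  {4,5,6,7} 1  {5,6,7,8} 4
  5 to go: {1,2,6,7,8} 10  {2,5,6,7,8} 10  {3,4,5,6,7} 1  {4,5,6,7,8} 5
  6 to go: {0,3,4,5,6,7} 1  {1,2,5,6,7,8} 20  {2,4,5,6,7,8} 15  {3,4,5,6,7,8} 6
  7 to go: {0,3,4,5,6,7,8} 7  {1,2,4,5,6,7,8} 35  {2,3,4,5,6,7,8} 21
  if 0:j drops first: 56 orders
  if 1:l drops first: 28 orders
heap linearizations: 84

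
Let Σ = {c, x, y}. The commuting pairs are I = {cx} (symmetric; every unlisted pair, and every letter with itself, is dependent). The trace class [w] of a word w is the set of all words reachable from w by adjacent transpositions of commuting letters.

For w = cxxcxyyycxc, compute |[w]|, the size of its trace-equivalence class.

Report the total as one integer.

30

#0=c has no predecessor
#1=x has no predecessor
#2=x depends on [1:x]
#3=c depends on [0:c]
#4=x depends on [2:x]
#5=y depends on [3:c, 4:x]
#6=y depends on [5:y]
#7=y depends on [6:y]
#8=c depends on [7:y]
#9=x depends on [7:y]
#10=c depends on [8:c]
sources: [0:c, 1:x]
N(rest) = Σ N(rest − s) over sources s of rest; N(one piece) = 1:
  size 1 → [9]=1  [10]=1
  size 2 → [8,10]=1  [9,10]=2
  size 3 → [8,9,10]=3
  size 4 → [7,8,9,10]=3
  size 5 → [6,7,8,9,10]=3
  size 6 → [5,6,7,8,9,10]=3
  size 7 → [3,5,6,7,8,9,10]=3  [4,5,6,7,8,9,10]=3
  size 8 → [0,3,5,6,7,8,9,10]=3  [2,4,5,6,7,8,9,10]=3  [3,4,5,6,7,8,9,10]=6
  size 9 → [0,3,4,5,6,7,8,9,10]=9  [1,2,4,5,6,7,8,9,10]=3  [2,3,4,5,6,7,8,9,10]=9
  first=0(c) contributes 12
  first=1(x) contributes 18
|[w]| = 30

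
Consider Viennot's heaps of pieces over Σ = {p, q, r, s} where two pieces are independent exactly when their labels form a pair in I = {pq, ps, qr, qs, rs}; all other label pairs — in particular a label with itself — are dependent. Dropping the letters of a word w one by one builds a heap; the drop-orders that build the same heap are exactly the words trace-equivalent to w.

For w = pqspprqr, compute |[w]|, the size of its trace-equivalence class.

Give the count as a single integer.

168

0(p) covers ∅
1(q) covers ∅
2(s) covers ∅
3(p) covers 0:p
4(p) covers 3:p
5(r) covers 4:p
6(q) covers 1:q
7(r) covers 5:r
floor of heap: 0:p, 1:q, 2:s
completions by unplaced set U, small U first (add the entries for U minus each lowest piece of U):
  |U|=1: {2}:1  {6}:1  {7}:1
  |U|=2: {1,6}:1  {2,6}:2  {2,7}:2  {5,7}:1  {6,7}:2
  |U|=3: {1,2,6}:3  {1,6,7}:3  {2,5,7}:3  {2,6,7}:6  {4,5,7}:1  {5,6,7}:3
  |U|=4: {1,2,6,7}:12  {1,5,6,7}:6  {2,4,5,7}:4  {2,5,6,7}:12  {3,4,5,7}:1  {4,5,6,7}:4
  |U|=5: {0,3,4,5,7}:1  {1,2,5,6,7}:30  {1,4,5,6,7}:10  {2,3,4,5,7}:5  {2,4,5,6,7}:20  {3,4,5,6,7}:5
  |U|=6: {0,2,3,4,5,7}:6  {0,3,4,5,6,7}:6  {1,2,4,5,6,7}:60  {1,3,4,5,6,7}:15  {2,3,4,5,6,7}:30
  start at 0(p): 105
  start at 1(q): 42
  start at 2(s): 21
sum over floor = 168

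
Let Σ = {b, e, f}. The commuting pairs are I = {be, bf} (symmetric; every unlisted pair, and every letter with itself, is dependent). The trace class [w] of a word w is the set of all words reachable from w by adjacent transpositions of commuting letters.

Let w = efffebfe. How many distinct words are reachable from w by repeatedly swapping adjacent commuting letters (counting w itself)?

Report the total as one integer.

8

piece 0:e — minimal
piece 1:f rests on {0:e}
piece 2:f rests on {1:f}
piece 3:f rests on {2:f}
piece 4:e rests on {3:f}
piece 5:b — minimal
piece 6:f rests on {4:e}
piece 7:e rests on {6:f}
minimal pieces: {0:e, 5:b}
ways to finish when only these pieces remain (= sum over removing one remaining piece with nothing left below it):
  1 left: {5}→1  {7}→1
  2 left: {5,7}→2  {6,7}→1
  3 left: {4,6,7}→1  {5,6,7}→3
  4 left: {3,4,6,7}→1  {4,5,6,7}→4
  5 left: {2,3,4,6,7}→1  {3,4,5,6,7}→5
  6 left: {1,2,3,4,6,7}→1  {2,3,4,5,6,7}→6
  placing 0:e first → 7 extensions
  placing 5:b first → 1 extensions
total linear extensions = 8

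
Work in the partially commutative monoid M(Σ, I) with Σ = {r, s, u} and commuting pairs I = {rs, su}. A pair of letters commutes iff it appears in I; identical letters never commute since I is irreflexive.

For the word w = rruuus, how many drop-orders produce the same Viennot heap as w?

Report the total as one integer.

piece 0:r — minimal
piece 1:r rests on {0:r}
piece 2:u rests on {1:r}
piece 3:u rests on {2:u}
piece 4:u rests on {3:u}
piece 5:s — minimal
minimal pieces: {0:r, 5:s}
ways to finish when only these pieces remain (= sum over removing one remaining piece with nothing left below it):
  1 left: {4}→1  {5}→1
  2 left: {3,4}→1  {4,5}→2
  3 left: {2,3,4}→1  {3,4,5}→3
  4 left: {1,2,3,4}→1  {2,3,4,5}→4
  placing 0:r first → 5 extensions
  placing 5:s first → 1 extensions
total linear extensions = 6

6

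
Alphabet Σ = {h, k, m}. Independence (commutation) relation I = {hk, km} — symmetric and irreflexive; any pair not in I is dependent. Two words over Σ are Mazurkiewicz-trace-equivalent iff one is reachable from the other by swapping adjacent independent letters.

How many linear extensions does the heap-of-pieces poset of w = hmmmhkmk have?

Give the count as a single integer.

28

0(h) covers ∅
1(m) covers 0:h
2(m) covers 1:m
3(m) covers 2:m
4(h) covers 3:m
5(k) covers ∅
6(m) covers 4:h
7(k) covers 5:k
floor of heap: 0:h, 5:k
completions by unplaced set U, small U first (add the entries for U minus each lowest piece of U):
  |U|=1: {6}:1  {7}:1
  |U|=2: {4,6}:1  {5,7}:1  {6,7}:2
  |U|=3: {3,4,6}:1  {4,6,7}:3  {5,6,7}:3
  |U|=4: {2,3,4,6}:1  {3,4,6,7}:4  {4,5,6,7}:6
  |U|=5: {1,2,3,4,6}:1  {2,3,4,6,7}:5  {3,4,5,6,7}:10
  |U|=6: {0,1,2,3,4,6}:1  {1,2,3,4,6,7}:6  {2,3,4,5,6,7}:15
  start at 0(h): 21
  start at 5(k): 7
sum over floor = 28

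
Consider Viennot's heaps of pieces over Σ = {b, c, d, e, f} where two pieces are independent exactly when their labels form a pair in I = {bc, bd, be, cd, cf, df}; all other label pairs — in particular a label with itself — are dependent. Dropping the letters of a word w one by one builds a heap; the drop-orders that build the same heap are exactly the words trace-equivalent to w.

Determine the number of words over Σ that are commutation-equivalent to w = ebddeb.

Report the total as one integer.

15

piece 0:e — minimal
piece 1:b — minimal
piece 2:d rests on {0:e}
piece 3:d rests on {2:d}
piece 4:e rests on {3:d}
piece 5:b rests on {1:b}
minimal pieces: {0:e, 1:b}
ways to finish when only these pieces remain (= sum over removing one remaining piece with nothing left below it):
  1 left: {4}→1  {5}→1
  2 left: {1,5}→1  {3,4}→1  {4,5}→2
  3 left: {1,4,5}→3  {2,3,4}→1  {3,4,5}→3
  4 left: {0,2,3,4}→1  {1,3,4,5}→6  {2,3,4,5}→4
  placing 0:e first → 10 extensions
  placing 1:b first → 5 extensions
total linear extensions = 15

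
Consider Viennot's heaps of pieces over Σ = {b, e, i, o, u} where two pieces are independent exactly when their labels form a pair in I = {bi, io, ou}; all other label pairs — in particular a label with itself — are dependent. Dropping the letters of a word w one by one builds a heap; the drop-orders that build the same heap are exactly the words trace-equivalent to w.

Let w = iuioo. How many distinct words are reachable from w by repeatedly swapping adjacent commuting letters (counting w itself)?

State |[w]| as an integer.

piece 0:i — minimal
piece 1:u rests on {0:i}
piece 2:i rests on {1:u}
piece 3:o — minimal
piece 4:o rests on {3:o}
minimal pieces: {0:i, 3:o}
ways to finish when only these pieces remain (= sum over removing one remaining piece with nothing left below it):
  1 left: {2}→1  {4}→1
  2 left: {1,2}→1  {2,4}→2  {3,4}→1
  3 left: {0,1,2}→1  {1,2,4}→3  {2,3,4}→3
  placing 0:i first → 6 extensions
  placing 3:o first → 4 extensions
total linear extensions = 10

10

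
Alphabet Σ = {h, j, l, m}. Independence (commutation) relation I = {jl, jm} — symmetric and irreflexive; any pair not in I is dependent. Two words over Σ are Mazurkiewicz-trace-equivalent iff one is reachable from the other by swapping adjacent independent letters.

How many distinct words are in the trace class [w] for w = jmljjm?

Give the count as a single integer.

20

0(j) covers ∅
1(m) covers ∅
2(l) covers 1:m
3(j) covers 0:j
4(j) covers 3:j
5(m) covers 2:l
floor of heap: 0:j, 1:m
completions by unplaced set U, small U first (add the entries for U minus each lowest piece of U):
  |U|=1: {4}:1  {5}:1
  |U|=2: {2,5}:1  {3,4}:1  {4,5}:2
  |U|=3: {0,3,4}:1  {1,2,5}:1  {2,4,5}:3  {3,4,5}:3
  |U|=4: {0,3,4,5}:4  {1,2,4,5}:4  {2,3,4,5}:6
  start at 0(j): 10
  start at 1(m): 10
sum over floor = 20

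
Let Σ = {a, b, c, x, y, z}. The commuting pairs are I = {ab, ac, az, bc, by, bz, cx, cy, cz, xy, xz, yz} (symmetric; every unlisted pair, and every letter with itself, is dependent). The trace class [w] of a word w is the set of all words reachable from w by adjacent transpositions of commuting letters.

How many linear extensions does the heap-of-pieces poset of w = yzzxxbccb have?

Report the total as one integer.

piece 0:y — minimal
piece 1:z — minimal
piece 2:z rests on {1:z}
piece 3:x — minimal
piece 4:x rests on {3:x}
piece 5:b rests on {4:x}
piece 6:c — minimal
piece 7:c rests on {6:c}
piece 8:b rests on {5:b}
minimal pieces: {0:y, 1:z, 3:x, 6:c}
ways to finish when only these pieces remain (= sum over removing one remaining piece with nothing left below it):
  1 left: {0}→1  {2}→1  {7}→1  {8}→1
  2 left: {0,2}→2  {0,7}→2  {0,8}→2  {1,2}→1  {2,7}→2  {2,8}→2  {5,8}→1  {6,7}→1  {7,8}→2
  3 left: {0,1,2}→3  {0,2,7}→6  {0,2,8}→6  {0,5,8}→3  {0,6,7}→3  {0,7,8}→6  {1,2,7}→3  {1,2,8}→3  {2,5,8}→3  {2,6,7}→3  {2,7,8}→6  {4,5,8}→1  {5,7,8}→3  {6,7,8}→3
  4 left: {0,1,2,7}→12  {0,1,2,8}→12  {0,2,5,8}→12  {0,2,6,7}→12  {0,2,7,8}→24  {0,4,5,8}→4  {0,5,7,8}→12  {0,6,7,8}→12  {1,2,5,8}→6  {1,2,6,7}→6  {1,2,7,8}→12  {2,4,5,8}→4  {2,5,7,8}→12  {2,6,7,8}→12  {3,4,5,8}→1  {4,5,7,8}→4  {5,6,7,8}→6
  5 left: {0,1,2,5,8}→30  {0,1,2,6,7}→30  {0,1,2,7,8}→60  {0,2,4,5,8}→20  {0,2,5,7,8}→60  {0,2,6,7,8}→60  {0,3,4,5,8}→5  {0,4,5,7,8}→20  {0,5,6,7,8}→30  {1,2,4,5,8}→10  {1,2,5,7,8}→30  {1,2,6,7,8}→30  {2,3,4,5,8}→5  {2,4,5,7,8}→20  {2,5,6,7,8}→30  {3,4,5,7,8}→5  {4,5,6,7,8}→10
  6 left: {0,1,2,4,5,8}→60  {0,1,2,5,7,8}→180  {0,1,2,6,7,8}→180  {0,2,3,4,5,8}→30  {0,2,4,5,7,8}→120  {0,2,5,6,7,8}→180  {0,3,4,5,7,8}→30  {0,4,5,6,7,8}→60  {1,2,3,4,5,8}→15  {1,2,4,5,7,8}→60  {1,2,5,6,7,8}→90  {2,3,4,5,7,8}→30  {2,4,5,6,7,8}→60  {3,4,5,6,7,8}→15
  7 left: {0,1,2,3,4,5,8}→105  {0,1,2,4,5,7,8}→420  {0,1,2,5,6,7,8}→630  {0,2,3,4,5,7,8}→210  {0,2,4,5,6,7,8}→420  {0,3,4,5,6,7,8}→105  {1,2,3,4,5,7,8}→105  {1,2,4,5,6,7,8}→210  {2,3,4,5,6,7,8}→105
  placing 0:y first → 420 extensions
  placing 1:z first → 840 extensions
  placing 3:x first → 1680 extensions
  placing 6:c first → 840 extensions
total linear extensions = 3780

3780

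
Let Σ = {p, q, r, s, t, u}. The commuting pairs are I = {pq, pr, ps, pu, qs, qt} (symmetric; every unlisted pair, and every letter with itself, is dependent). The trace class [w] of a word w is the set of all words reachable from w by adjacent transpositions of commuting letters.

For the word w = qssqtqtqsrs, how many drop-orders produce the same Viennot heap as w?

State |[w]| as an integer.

126

drop 0:q onto floor
drop 1:s onto floor
drop 2:s onto {1:s}
drop 3:q onto {0:q}
drop 4:t onto {2:s}
drop 5:q onto {3:q}
drop 6:t onto {4:t}
drop 7:q onto {5:q}
drop 8:s onto {6:t}
drop 9:r onto {7:q, 8:s}
drop 10:s onto {9:r}
ground layer = {0:q, 1:s}
drop-orders for the pieces not yet dropped (sum over which currently-grounded one goes next):
  1 to go: {10} 1
  2 to go: {9,10} 1
  3 to go: {7,9,10} 1  {8,9,10} 1
  4 to go: {5,7,9,10} 1  {6,8,9,10} 1  {7,8,9,10} 2
  5 to go: {3,5,7,9,10} 1  {4,6,8,9,10} 1  {5,7,8,9,10} 3  {6,7,8,9,10} 3
  6 to go: {0,3,5,7,9,10} 1  {2,4,6,8,9,10} 1  {3,5,7,8,9,10} 4  {4,6,7,8,9,10} 4  {5,6,7,8,9,10} 6
  7 to go: {0,3,5,7,8,9,10} 5  {1,2,4,6,8,9,10} 1  {2,4,6,7,8,9,10} 5  {3,5,6,7,8,9,10} 10  {4,5,6,7,8,9,10} 10
  8 to go: {0,3,5,6,7,8,9,10} 15  {1,2,4,6,7,8,9,10} 6  {2,4,5,6,7,8,9,10} 15  {3,4,5,6,7,8,9,10} 20
  9 to go: {0,3,4,5,6,7,8,9,10} 35  {1,2,4,5,6,7,8,9,10} 21  {2,3,4,5,6,7,8,9,10} 35
  if 0:q drops first: 56 orders
  if 1:s drops first: 70 orders
heap linearizations: 126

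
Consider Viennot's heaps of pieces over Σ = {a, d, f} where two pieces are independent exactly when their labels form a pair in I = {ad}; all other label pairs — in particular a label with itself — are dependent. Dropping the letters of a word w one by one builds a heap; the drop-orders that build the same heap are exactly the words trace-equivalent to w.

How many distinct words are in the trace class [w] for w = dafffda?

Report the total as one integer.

4

0(d) covers ∅
1(a) covers ∅
2(f) covers 0:d, 1:a
3(f) covers 2:f
4(f) covers 3:f
5(d) covers 4:f
6(a) covers 4:f
floor of heap: 0:d, 1:a
completions by unplaced set U, small U first (add the entries for U minus each lowest piece of U):
  |U|=1: {5}:1  {6}:1
  |U|=2: {5,6}:2
  |U|=3: {4,5,6}:2
  |U|=4: {3,4,5,6}:2
  |U|=5: {2,3,4,5,6}:2
  start at 0(d): 2
  start at 1(a): 2
sum over floor = 4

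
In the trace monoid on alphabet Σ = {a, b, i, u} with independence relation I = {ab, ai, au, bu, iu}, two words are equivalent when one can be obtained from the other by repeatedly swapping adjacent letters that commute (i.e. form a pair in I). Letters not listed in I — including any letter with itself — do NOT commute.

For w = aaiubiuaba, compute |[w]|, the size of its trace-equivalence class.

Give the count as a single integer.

3150

#0=a has no predecessor
#1=a depends on [0:a]
#2=i has no predecessor
#3=u has no predecessor
#4=b depends on [2:i]
#5=i depends on [4:b]
#6=u depends on [3:u]
#7=a depends on [1:a]
#8=b depends on [5:i]
#9=a depends on [7:a]
sources: [0:a, 2:i, 3:u]
N(rest) = Σ N(rest − s) over sources s of rest; N(one piece) = 1:
  size 1 → [6]=1  [8]=1  [9]=1
  size 2 → [3,6]=1  [5,8]=1  [6,8]=2  [6,9]=2  [7,9]=1  [8,9]=2
  size 3 → [1,7,9]=1  [3,6,8]=3  [3,6,9]=3  [4,5,8]=1  [5,6,8]=3  [5,8,9]=3  [6,7,9]=3  [6,8,9]=6  [7,8,9]=3
  size 4 → [0,1,7,9]=1  [1,6,7,9]=4  [1,7,8,9]=4  [2,4,5,8]=1  [3,5,6,8]=6  [3,6,7,9]=6  [3,6,8,9]=12  [4,5,6,8]=4  [4,5,8,9]=4  [5,6,8,9]=12  [5,7,8,9]=6  [6,7,8,9]=12
  size 5 → [0,1,6,7,9]=5  [0,1,7,8,9]=5  [1,3,6,7,9]=10  [1,5,7,8,9]=10  [1,6,7,8,9]=20  [2,4,5,6,8]=5  [2,4,5,8,9]=5  [3,4,5,6,8]=10  [3,5,6,8,9]=30  [3,6,7,8,9]=30  [4,5,6,8,9]=20  [4,5,7,8,9]=10  [5,6,7,8,9]=30
  size 6 → [0,1,3,6,7,9]=15  [0,1,5,7,8,9]=15  [0,1,6,7,8,9]=30  [1,3,6,7,8,9]=60  [1,4,5,7,8,9]=20  [1,5,6,7,8,9]=60  [2,3,4,5,6,8]=15  [2,4,5,6,8,9]=30  [2,4,5,7,8,9]=15  [3,4,5,6,8,9]=60  [3,5,6,7,8,9]=90  [4,5,6,7,8,9]=60
  size 7 → [0,1,3,6,7,8,9]=105  [0,1,4,5,7,8,9]=35  [0,1,5,6,7,8,9]=105  [1,2,4,5,7,8,9]=35  [1,3,5,6,7,8,9]=210  [1,4,5,6,7,8,9]=140  [2,3,4,5,6,8,9]=105  [2,4,5,6,7,8,9]=105  [3,4,5,6,7,8,9]=210
  size 8 → [0,1,2,4,5,7,8,9]=70  [0,1,3,5,6,7,8,9]=420  [0,1,4,5,6,7,8,9]=280  [1,2,4,5,6,7,8,9]=280  [1,3,4,5,6,7,8,9]=560  [2,3,4,5,6,7,8,9]=420
  first=0(a) contributes 1260
  first=2(i) contributes 1260
  first=3(u) contributes 630
|[w]| = 3150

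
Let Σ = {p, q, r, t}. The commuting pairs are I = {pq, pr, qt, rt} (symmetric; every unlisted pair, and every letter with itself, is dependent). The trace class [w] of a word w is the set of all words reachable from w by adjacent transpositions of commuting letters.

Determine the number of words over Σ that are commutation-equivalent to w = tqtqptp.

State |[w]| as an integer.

21

0(t) covers ∅
1(q) covers ∅
2(t) covers 0:t
3(q) covers 1:q
4(p) covers 2:t
5(t) covers 4:p
6(p) covers 5:t
floor of heap: 0:t, 1:q
completions by unplaced set U, small U first (add the entries for U minus each lowest piece of U):
  |U|=1: {3}:1  {6}:1
  |U|=2: {1,3}:1  {3,6}:2  {5,6}:1
  |U|=3: {1,3,6}:3  {3,5,6}:3  {4,5,6}:1
  |U|=4: {1,3,5,6}:6  {2,4,5,6}:1  {3,4,5,6}:4
  |U|=5: {0,2,4,5,6}:1  {1,3,4,5,6}:10  {2,3,4,5,6}:5
  start at 0(t): 15
  start at 1(q): 6
sum over floor = 21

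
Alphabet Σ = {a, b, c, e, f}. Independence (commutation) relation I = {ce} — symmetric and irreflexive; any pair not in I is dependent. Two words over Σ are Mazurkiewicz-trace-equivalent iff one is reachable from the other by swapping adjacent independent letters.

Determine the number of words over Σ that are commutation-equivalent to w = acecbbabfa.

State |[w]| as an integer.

3

0(a) covers ∅
1(c) covers 0:a
2(e) covers 0:a
3(c) covers 1:c
4(b) covers 2:e, 3:c
5(b) covers 4:b
6(a) covers 5:b
7(b) covers 6:a
8(f) covers 7:b
9(a) covers 8:f
floor of heap: 0:a
completions by unplaced set U, small U first (add the entries for U minus each lowest piece of U):
  |U|=1: {9}:1
  |U|=2: {8,9}:1
  |U|=3: {7,8,9}:1
  |U|=4: {6,7,8,9}:1
  |U|=5: {5,6,7,8,9}:1
  |U|=6: {4,5,6,7,8,9}:1
  |U|=7: {2,4,5,6,7,8,9}:1  {3,4,5,6,7,8,9}:1
  |U|=8: {1,3,4,5,6,7,8,9}:1  {2,3,4,5,6,7,8,9}:2
  start at 0(a): 3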